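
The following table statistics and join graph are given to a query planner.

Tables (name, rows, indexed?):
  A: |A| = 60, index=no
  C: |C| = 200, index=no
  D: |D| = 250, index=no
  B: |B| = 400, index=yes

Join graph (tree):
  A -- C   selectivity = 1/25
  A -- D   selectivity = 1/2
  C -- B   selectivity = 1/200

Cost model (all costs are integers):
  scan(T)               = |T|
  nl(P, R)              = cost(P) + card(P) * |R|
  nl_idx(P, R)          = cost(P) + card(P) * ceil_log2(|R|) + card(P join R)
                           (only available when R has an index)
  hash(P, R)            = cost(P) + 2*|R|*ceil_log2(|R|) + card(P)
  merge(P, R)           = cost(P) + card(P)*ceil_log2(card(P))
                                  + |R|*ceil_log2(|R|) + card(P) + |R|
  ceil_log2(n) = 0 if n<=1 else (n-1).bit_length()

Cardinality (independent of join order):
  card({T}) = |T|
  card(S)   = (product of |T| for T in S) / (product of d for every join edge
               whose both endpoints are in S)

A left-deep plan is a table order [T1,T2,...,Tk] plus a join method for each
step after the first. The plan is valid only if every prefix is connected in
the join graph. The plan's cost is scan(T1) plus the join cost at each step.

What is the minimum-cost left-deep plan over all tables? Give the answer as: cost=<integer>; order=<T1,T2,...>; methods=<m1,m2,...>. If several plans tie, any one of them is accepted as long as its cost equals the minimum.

cost=8480; order=C,B,A,D; methods=nl_idx,hash,hash

Selinger DP (subsets sized 1..n):
  {A}: scan cost=60, card=60
  {C}: scan cost=200, card=200
  {D}: scan cost=250, card=250
  {B}: scan cost=400, card=400
  {AC}: card=480; try (A,hash)→1120, (C,merge)→2280, (A,merge)→2420, (C,hash)→3320, (C,nl)→12060, (A,nl)→12200; best=1120 via (A,hash)
  {AD}: card=7500; try (A,hash)→1220, (D,merge)→2730, (A,merge)→2920, (D,hash)→4120, (D,nl)→15060, (A,nl)→15250; best=1220 via (A,hash)
  {BC}: card=400; try (B,nl_idx)→2400, (C,hash)→4000, (B,merge)→6000, (C,merge)→6200, (B,hash)→7600, (B,nl)→80200 …(+1); best=2400 via (B,nl_idx)
  {ACD}: card=60000; try (D,hash)→5600, (D,merge)→8170, (C,hash)→11920, (C,merge)→108020, (D,nl)→121120, (C,nl)→1501220; best=5600 via (D,hash)
  {ABC}: card=960; try (A,hash)→3520, (B,nl_idx)→6400, (A,merge)→6820, (B,hash)→8800, (B,merge)→9920, (A,nl)→26400 …(+1); best=3520 via (A,hash)
  {ABCD}: card=120000; try (D,hash)→8480, (D,merge)→16330, (B,hash)→72800, (D,nl)→243520, (B,nl_idx)→665600, (B,merge)→1029600 …(+1); best=8480 via (D,hash)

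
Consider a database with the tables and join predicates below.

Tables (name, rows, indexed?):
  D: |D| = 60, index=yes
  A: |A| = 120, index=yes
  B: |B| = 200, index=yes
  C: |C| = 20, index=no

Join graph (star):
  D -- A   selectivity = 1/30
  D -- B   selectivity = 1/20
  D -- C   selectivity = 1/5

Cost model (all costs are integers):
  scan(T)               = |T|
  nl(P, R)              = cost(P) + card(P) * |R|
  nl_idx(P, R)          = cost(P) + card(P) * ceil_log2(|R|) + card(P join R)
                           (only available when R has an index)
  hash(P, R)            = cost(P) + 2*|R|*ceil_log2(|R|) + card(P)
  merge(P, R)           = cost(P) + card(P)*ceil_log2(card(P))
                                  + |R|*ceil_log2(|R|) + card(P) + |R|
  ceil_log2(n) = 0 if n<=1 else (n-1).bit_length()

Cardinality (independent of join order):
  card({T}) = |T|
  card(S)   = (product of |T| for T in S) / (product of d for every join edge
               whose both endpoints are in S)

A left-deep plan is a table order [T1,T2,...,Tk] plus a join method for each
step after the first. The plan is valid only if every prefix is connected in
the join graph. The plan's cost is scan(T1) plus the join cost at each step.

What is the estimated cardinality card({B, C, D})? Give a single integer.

2400

Tables in S: B(200), C(20), D(60)
Edges inside S: D-B(d=20), D-C(d=5)
numerator = 200 * 20 * 60 = 240000
denominator = 20 * 5 = 100
card(S) = 240000 / 100 = 2400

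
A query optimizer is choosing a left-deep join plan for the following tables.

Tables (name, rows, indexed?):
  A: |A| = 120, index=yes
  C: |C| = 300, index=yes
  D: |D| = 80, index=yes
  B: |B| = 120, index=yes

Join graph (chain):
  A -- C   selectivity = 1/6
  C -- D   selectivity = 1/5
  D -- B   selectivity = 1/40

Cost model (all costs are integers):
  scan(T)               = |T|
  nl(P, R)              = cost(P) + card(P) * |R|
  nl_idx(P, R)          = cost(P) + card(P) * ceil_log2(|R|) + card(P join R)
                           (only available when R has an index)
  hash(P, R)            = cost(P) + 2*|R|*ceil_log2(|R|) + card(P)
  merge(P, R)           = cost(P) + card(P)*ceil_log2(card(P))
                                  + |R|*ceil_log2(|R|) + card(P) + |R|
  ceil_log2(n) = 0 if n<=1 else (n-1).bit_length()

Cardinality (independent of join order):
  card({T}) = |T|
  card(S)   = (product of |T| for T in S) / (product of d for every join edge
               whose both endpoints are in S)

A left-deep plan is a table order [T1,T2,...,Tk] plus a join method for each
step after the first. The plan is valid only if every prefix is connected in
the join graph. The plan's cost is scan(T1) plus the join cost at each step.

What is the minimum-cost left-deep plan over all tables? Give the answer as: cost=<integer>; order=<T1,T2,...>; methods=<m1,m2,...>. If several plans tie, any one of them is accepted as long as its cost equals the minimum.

cost=22120; order=D,B,C,A; methods=nl_idx,merge,hash

Selinger DP (subsets sized 1..n):
  {A}: scan cost=120, card=120
  {C}: scan cost=300, card=300
  {D}: scan cost=80, card=80
  {B}: scan cost=120, card=120
  {AC}: card=6000; try (A,hash)→2280, (C,merge)→4080, (A,merge)→4260, (C,hash)→5640, (C,nl_idx)→7200, (A,nl_idx)→8400 …(+2); best=2280 via (A,hash)
  {CD}: card=4800; try (D,hash)→1720, (C,merge)→3720, (D,merge)→3940, (C,hash)→5560, (C,nl_idx)→5600, (D,nl_idx)→7200 …(+2); best=1720 via (D,hash)
  {BD}: card=240; try (B,nl_idx)→880, (D,nl_idx)→1200, (D,hash)→1360, (B,merge)→1680, (D,merge)→1720, (B,hash)→1840 …(+2); best=880 via (B,nl_idx)
  {ACD}: card=96000; try (A,hash)→8200, (D,hash)→9400, (A,merge)→69880, (D,merge)→86920, (A,nl_idx)→131320, (D,nl_idx)→140280 …(+2); best=8200 via (A,hash)
  {BCD}: card=14400; try (C,merge)→6040, (C,hash)→6520, (B,hash)→8200, (C,nl_idx)→17440, (B,nl_idx)→49720, (B,merge)→69880 …(+2); best=6040 via (C,merge)
  {ABCD}: card=288000; try (A,hash)→22120, (B,hash)→105880, (A,merge)→223000, (A,nl_idx)→394840, (B,nl_idx)→968200, (A,nl)→1734040 …(+2); best=22120 via (A,hash)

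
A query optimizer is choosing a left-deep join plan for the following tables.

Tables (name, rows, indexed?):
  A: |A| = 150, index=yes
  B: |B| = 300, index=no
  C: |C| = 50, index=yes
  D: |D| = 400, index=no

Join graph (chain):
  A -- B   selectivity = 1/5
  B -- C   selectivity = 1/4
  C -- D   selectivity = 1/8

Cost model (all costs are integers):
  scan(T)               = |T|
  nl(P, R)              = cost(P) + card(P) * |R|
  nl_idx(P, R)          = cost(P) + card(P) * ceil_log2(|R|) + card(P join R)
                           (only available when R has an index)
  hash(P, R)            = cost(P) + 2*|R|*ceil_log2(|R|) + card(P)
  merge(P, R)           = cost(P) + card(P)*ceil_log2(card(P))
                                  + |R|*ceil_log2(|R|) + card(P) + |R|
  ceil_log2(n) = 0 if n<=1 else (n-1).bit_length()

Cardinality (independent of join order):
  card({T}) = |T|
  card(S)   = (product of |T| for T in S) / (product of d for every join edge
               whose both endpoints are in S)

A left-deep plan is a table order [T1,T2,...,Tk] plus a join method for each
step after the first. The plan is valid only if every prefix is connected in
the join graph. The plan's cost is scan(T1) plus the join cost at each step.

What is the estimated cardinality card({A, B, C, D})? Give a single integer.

5625000

Tables in S: A(150), B(300), C(50), D(400)
Edges inside S: A-B(d=5), B-C(d=4), C-D(d=8)
numerator = 150 * 300 * 50 * 400 = 900000000
denominator = 5 * 4 * 8 = 160
card(S) = 900000000 / 160 = 5625000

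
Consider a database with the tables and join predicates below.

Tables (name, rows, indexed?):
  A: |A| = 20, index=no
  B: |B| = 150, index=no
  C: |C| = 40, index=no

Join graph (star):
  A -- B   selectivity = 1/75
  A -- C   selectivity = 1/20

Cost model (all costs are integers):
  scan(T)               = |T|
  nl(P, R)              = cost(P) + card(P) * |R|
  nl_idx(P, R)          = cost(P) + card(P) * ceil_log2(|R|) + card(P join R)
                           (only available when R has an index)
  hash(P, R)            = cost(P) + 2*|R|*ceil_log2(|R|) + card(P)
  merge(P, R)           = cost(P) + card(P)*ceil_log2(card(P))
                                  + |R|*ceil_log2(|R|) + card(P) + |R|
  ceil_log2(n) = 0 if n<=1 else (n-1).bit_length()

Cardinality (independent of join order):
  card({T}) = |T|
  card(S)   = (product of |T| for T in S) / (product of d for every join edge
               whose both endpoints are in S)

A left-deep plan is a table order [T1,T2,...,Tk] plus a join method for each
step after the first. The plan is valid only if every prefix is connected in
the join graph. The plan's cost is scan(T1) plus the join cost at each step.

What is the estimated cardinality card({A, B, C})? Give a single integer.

80

Tables in S: A(20), B(150), C(40)
Edges inside S: A-B(d=75), A-C(d=20)
numerator = 20 * 150 * 40 = 120000
denominator = 75 * 20 = 1500
card(S) = 120000 / 1500 = 80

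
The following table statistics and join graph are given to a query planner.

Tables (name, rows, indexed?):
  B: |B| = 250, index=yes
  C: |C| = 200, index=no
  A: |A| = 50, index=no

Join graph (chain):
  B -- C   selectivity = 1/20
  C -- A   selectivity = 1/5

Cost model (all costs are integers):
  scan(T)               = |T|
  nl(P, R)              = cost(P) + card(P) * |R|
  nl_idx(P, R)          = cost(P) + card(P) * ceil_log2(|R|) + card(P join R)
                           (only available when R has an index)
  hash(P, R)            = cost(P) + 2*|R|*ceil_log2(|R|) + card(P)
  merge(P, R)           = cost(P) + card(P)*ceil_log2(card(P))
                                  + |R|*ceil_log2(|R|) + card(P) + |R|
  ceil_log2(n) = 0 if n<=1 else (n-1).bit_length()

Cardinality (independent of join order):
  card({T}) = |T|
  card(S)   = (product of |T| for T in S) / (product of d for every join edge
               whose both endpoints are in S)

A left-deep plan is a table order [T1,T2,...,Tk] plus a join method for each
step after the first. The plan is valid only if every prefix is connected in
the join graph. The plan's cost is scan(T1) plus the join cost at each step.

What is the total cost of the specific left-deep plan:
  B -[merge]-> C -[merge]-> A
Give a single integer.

37150

step 1: scan B: cost=250, card=250
step 2: join C via merge
    card(P join C) = 250*200/(20) = 2500
    cost = 250 + 250*8 + 200*8 + 250 + 200 = 4300
step 3: join A via merge
    card(P join A) = 2500*50/(5) = 25000
    cost = 4300 + 2500*12 + 50*6 + 2500 + 50 = 37150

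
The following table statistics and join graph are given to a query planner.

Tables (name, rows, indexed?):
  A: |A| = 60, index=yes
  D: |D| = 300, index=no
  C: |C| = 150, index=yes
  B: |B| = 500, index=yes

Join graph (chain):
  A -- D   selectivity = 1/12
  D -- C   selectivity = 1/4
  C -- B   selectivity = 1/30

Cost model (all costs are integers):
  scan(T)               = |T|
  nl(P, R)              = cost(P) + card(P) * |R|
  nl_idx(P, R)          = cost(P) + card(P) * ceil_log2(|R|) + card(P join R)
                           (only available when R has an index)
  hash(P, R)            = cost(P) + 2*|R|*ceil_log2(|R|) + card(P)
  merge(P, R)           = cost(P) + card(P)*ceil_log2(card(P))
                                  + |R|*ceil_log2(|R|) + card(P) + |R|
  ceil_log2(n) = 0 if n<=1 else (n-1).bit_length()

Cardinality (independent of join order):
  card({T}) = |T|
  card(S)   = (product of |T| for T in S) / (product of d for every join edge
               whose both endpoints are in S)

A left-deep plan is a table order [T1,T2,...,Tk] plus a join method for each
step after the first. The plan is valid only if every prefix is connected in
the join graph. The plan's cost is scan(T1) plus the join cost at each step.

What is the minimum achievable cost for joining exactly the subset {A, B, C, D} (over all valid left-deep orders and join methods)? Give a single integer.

70470

Selinger DP over subsets of {A,B,C,D}:
  {A}: scan cost=60, card=60
  {D}: scan cost=300, card=300
  {C}: scan cost=150, card=150
  {B}: scan cost=500, card=500
  {AD}: card=1500; try (A,hash)→1320, (D,merge)→3480, (A,nl_idx)→3600, (A,merge)→3720, (D,hash)→5520, (D,nl)→18060 …(+1); best=1320 via (A,hash)
  {CD}: card=11250; try (C,hash)→3000, (D,merge)→4500, (C,merge)→4650, (D,hash)→5700, (C,nl_idx)→13950, (D,nl)→45150 …(+1); best=3000 via (C,hash)
  {BC}: card=2500; try (C,hash)→3400, (B,nl_idx)→4000, (B,merge)→6500, (C,merge)→6850, (C,nl_idx)→7000, (B,hash)→9300 …(+2); best=3400 via (C,hash)
  {ACD}: card=56250; try (C,hash)→5220, (A,hash)→14970, (C,merge)→20670, (C,nl_idx)→69570, (A,nl_idx)→126750, (A,merge)→172170 …(+2); best=5220 via (C,hash)
  {BCD}: card=187500; try (D,hash)→11300, (B,hash)→23250, (D,merge)→38900, (B,merge)→176750, (B,nl_idx)→291750, (D,nl)→753400 …(+1); best=11300 via (D,hash)
  {ABCD}: card=937500; try (B,hash)→70470, (A,hash)→199520, (B,merge)→966470, (B,nl_idx)→1448970, (A,nl_idx)→2073800, (A,merge)→3574220 …(+2); best=70470 via (B,hash)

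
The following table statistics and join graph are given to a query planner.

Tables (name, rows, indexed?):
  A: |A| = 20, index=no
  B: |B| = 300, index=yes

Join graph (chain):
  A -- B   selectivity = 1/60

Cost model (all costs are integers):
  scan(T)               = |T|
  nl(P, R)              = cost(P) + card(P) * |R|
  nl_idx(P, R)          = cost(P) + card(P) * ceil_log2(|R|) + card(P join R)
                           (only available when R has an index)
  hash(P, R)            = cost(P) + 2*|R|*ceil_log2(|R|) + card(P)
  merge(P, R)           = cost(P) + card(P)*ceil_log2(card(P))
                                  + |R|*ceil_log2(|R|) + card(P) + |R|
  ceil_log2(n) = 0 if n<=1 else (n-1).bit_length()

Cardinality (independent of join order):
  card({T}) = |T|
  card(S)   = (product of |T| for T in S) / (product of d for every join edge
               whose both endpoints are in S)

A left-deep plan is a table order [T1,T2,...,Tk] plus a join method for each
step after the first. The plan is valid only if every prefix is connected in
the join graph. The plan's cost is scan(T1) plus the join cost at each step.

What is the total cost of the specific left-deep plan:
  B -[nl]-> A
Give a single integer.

6300

step 1: scan B: cost=300, card=300
step 2: join A via nl
    card(P join A) = 300*20/(60) = 100
    cost = 300 + 300*20 = 6300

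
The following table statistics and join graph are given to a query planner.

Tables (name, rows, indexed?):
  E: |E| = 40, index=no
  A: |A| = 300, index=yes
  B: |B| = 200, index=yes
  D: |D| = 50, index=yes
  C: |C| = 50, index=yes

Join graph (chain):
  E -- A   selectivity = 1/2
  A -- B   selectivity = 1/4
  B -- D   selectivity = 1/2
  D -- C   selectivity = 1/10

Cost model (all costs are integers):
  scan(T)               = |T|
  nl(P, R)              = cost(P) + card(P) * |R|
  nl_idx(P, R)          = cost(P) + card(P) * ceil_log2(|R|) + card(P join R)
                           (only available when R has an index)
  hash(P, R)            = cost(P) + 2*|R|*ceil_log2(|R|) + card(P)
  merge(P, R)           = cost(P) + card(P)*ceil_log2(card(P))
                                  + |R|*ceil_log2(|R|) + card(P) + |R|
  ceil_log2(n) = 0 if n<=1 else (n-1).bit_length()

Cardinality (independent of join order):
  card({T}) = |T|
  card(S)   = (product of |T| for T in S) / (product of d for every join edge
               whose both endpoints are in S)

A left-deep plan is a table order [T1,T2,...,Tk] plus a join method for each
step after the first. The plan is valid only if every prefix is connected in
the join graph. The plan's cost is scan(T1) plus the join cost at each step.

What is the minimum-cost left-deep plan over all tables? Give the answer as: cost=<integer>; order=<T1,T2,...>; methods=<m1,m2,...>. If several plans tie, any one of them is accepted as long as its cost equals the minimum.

Selinger DP (subsets sized 1..n):
  {E}: scan cost=40, card=40
  {A}: scan cost=300, card=300
  {B}: scan cost=200, card=200
  {D}: scan cost=50, card=50
  {C}: scan cost=50, card=50
  {AE}: card=6000; try (E,hash)→1080, (A,merge)→3320, (E,merge)→3580, (A,hash)→5480, (A,nl_idx)→6400, (A,nl)→12040 …(+1); best=1080 via (E,hash)
  {AB}: card=15000; try (B,hash)→3800, (A,merge)→5000, (B,merge)→5100, (A,hash)→5800, (A,nl_idx)→17000, (B,nl_idx)→17700 …(+2); best=3800 via (B,hash)
  {BD}: card=5000; try (D,hash)→1000, (B,merge)→2200, (D,merge)→2350, (B,hash)→3300, (B,nl_idx)→5450, (D,nl_idx)→6400 …(+2); best=1000 via (D,hash)
  {CD}: card=250; try (D,nl_idx)→600, (C,nl_idx)→600, (D,hash)→700, (C,hash)→700, (D,merge)→750, (C,merge)→750 …(+2); best=600 via (D,nl_idx)
  {ABE}: card=300000; try (B,hash)→10280, (E,hash)→19280, (B,merge)→86880, (E,merge)→229080, (B,nl_idx)→349080, (E,nl)→603800 …(+1); best=10280 via (B,hash)
  {ABD}: card=375000; try (A,hash)→11400, (D,hash)→19400, (A,merge)→74000, (D,merge)→229150, (A,nl_idx)→421000, (D,nl_idx)→468800 …(+2); best=11400 via (A,hash)
  {BCD}: card=25000; try (B,hash)→4050, (B,merge)→4650, (C,hash)→6600, (B,nl_idx)→27600, (B,nl)→50600, (C,nl_idx)→56000 …(+2); best=4050 via (B,hash)
  {ABDE}: card=7500000; try (D,hash)→310880, (E,hash)→386880, (D,merge)→6010630, (E,merge)→7511680, (D,nl_idx)→9310280, (D,nl)→15010280 …(+1); best=310880 via (D,hash)
  {ABCD}: card=1875000; try (A,hash)→34450, (C,hash)→387000, (A,merge)→407050, (A,nl_idx)→2104050, (C,nl_idx)→4136400, (A,nl)→7504050 …(+2); best=34450 via (A,hash)
  {ABCDE}: card=37500000; try (E,hash)→1909930, (C,hash)→7811480, (E,merge)→41284730, (E,nl)→75034450, (C,nl_idx)→82810880, (C,merge)→180311230 …(+1); best=1909930 via (E,hash)

cost=1909930; order=C,D,B,A,E; methods=nl_idx,hash,hash,hash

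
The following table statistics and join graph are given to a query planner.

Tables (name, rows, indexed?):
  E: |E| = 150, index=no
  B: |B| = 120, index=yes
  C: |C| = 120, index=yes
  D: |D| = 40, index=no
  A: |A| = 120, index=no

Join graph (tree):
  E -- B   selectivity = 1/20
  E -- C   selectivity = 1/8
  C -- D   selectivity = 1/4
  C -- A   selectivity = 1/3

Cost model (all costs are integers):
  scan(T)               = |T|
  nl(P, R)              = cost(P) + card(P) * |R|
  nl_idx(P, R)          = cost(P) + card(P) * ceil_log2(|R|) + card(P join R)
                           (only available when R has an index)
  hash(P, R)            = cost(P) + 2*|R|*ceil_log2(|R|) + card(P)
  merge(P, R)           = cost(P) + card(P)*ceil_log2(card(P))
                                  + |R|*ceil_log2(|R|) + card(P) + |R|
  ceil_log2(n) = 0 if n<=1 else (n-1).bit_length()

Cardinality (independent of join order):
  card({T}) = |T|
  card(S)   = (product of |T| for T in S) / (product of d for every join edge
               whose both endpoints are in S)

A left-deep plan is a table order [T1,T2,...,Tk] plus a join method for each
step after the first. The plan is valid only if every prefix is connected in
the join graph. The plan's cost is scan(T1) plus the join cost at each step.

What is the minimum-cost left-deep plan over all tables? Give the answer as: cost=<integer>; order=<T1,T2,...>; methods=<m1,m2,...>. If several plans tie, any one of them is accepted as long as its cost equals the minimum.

cost=155220; order=E,B,C,D,A; methods=hash,hash,hash,hash

Selinger DP (subsets sized 1..n):
  {E}: scan cost=150, card=150
  {B}: scan cost=120, card=120
  {C}: scan cost=120, card=120
  {D}: scan cost=40, card=40
  {A}: scan cost=120, card=120
  {BE}: card=900; try (B,hash)→1980, (B,nl_idx)→2100, (E,merge)→2430, (B,merge)→2460, (E,hash)→2640, (E,nl)→18120 …(+1); best=1980 via (B,hash)
  {CE}: card=2250; try (C,hash)→1980, (E,merge)→2430, (C,merge)→2460, (E,hash)→2640, (C,nl_idx)→3450, (E,nl)→18120 …(+1); best=1980 via (C,hash)
  {CD}: card=1200; try (D,hash)→720, (C,merge)→1280, (D,merge)→1360, (C,nl_idx)→1520, (C,hash)→1760, (C,nl)→4840 …(+1); best=720 via (D,hash)
  {AC}: card=4800; try (C,hash)→1920, (A,hash)→1920, (C,merge)→2040, (A,merge)→2040, (C,nl_idx)→5760, (C,nl)→14520 …(+1); best=1920 via (C,hash)
  {BCE}: card=13500; try (C,hash)→4560, (B,hash)→5910, (C,merge)→12840, (C,nl_idx)→21780, (B,nl_idx)→31230, (B,merge)→32190 …(+2); best=4560 via (C,hash)
  {CDE}: card=22500; try (E,hash)→4320, (D,hash)→4710, (E,merge)→16470, (D,merge)→31510, (D,nl)→91980, (E,nl)→180720; best=4320 via (E,hash)
  {ACE}: card=90000; try (A,hash)→5910, (E,hash)→9120, (A,merge)→32190, (E,merge)→70470, (A,nl)→271980, (E,nl)→721920; best=5910 via (A,hash)
  {ACD}: card=48000; try (A,hash)→3600, (D,hash)→7200, (A,merge)→16080, (D,merge)→69400, (A,nl)→144720, (D,nl)→193920; best=3600 via (A,hash)
  {BCDE}: card=135000; try (D,hash)→18540, (B,hash)→28500, (D,merge)→207340, (B,nl_idx)→296820, (B,merge)→365280, (D,nl)→544560 …(+1); best=18540 via (D,hash)
  {ABCE}: card=540000; try (A,hash)→19740, (B,hash)→97590, (A,merge)→208020, (B,nl_idx)→1175910, (A,nl)→1624560, (B,merge)→1626870 …(+1); best=19740 via (A,hash)
  {ACDE}: card=900000; try (A,hash)→28500, (E,hash)→54000, (D,hash)→96390, (A,merge)→365280, (E,merge)→820950, (D,merge)→1626190 …(+3); best=28500 via (A,hash)
  {ABCDE}: card=5400000; try (A,hash)→155220, (D,hash)→560220, (B,hash)→930180, (A,merge)→2584500, (D,merge)→11360020, (B,nl_idx)→11728500 …(+4); best=155220 via (A,hash)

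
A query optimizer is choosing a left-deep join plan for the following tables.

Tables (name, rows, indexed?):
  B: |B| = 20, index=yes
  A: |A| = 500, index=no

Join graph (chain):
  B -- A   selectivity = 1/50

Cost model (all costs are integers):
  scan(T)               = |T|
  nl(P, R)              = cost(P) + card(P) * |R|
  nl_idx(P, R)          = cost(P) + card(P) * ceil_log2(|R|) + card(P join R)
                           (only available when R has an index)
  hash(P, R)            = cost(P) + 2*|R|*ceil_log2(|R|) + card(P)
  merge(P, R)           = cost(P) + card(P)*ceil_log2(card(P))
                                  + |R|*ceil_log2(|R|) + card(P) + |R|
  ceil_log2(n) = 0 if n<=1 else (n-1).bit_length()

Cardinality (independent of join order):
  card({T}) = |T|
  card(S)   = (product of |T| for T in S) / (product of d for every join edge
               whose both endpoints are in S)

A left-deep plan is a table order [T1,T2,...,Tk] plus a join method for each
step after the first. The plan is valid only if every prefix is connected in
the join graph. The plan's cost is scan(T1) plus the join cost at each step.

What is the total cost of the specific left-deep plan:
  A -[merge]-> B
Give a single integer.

5620

step 1: scan A: cost=500, card=500
step 2: join B via merge
    card(P join B) = 500*20/(50) = 200
    cost = 500 + 500*9 + 20*5 + 500 + 20 = 5620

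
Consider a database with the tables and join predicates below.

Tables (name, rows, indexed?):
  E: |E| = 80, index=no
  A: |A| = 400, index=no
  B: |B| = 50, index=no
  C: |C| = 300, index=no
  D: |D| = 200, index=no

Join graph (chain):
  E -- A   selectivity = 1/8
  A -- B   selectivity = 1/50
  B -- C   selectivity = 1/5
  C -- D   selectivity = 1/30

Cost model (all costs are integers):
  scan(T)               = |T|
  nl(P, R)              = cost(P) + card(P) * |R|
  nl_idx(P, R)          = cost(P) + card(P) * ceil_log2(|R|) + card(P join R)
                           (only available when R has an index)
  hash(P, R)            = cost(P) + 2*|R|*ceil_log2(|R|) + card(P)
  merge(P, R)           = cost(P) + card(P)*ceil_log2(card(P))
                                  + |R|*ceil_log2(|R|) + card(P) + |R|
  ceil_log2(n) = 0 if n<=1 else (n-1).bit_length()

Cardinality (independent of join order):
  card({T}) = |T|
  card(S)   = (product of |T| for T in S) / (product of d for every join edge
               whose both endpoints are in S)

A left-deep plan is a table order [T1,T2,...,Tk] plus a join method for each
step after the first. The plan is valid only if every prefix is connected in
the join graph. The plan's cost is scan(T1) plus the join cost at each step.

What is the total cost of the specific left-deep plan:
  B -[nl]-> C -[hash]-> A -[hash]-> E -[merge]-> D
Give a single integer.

step 1: scan B: cost=50, card=50
step 2: join C via nl
    card(P join C) = 50*300/(5) = 3000
    cost = 50 + 50*300 = 15050
step 3: join A via hash
    card(P join A) = 3000*400/(50) = 24000
    cost = 15050 + 2*400*9 + 3000 = 25250
step 4: join E via hash
    card(P join E) = 24000*80/(8) = 240000
    cost = 25250 + 2*80*7 + 24000 = 50370
step 5: join D via merge
    card(P join D) = 240000*200/(30) = 1600000
    cost = 50370 + 240000*18 + 200*8 + 240000 + 200 = 4612170

4612170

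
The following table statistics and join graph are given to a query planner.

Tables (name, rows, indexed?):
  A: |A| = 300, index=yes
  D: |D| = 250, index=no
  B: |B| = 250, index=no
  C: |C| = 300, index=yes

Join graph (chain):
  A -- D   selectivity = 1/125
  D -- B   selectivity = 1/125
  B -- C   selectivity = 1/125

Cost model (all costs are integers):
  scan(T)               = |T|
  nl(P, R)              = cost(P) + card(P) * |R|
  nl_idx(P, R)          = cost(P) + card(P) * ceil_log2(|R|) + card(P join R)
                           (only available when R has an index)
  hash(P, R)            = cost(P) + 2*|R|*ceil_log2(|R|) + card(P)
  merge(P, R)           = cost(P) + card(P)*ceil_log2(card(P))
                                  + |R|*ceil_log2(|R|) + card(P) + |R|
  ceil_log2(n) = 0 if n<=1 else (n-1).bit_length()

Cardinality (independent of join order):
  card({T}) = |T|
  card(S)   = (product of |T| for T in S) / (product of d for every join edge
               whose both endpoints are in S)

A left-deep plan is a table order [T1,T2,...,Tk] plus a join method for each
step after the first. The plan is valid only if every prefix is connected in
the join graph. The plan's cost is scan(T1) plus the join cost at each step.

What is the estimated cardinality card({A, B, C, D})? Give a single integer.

Tables in S: A(300), B(250), C(300), D(250)
Edges inside S: A-D(d=125), D-B(d=125), B-C(d=125)
numerator = 300 * 250 * 300 * 250 = 5625000000
denominator = 125 * 125 * 125 = 1953125
card(S) = 5625000000 / 1953125 = 2880

2880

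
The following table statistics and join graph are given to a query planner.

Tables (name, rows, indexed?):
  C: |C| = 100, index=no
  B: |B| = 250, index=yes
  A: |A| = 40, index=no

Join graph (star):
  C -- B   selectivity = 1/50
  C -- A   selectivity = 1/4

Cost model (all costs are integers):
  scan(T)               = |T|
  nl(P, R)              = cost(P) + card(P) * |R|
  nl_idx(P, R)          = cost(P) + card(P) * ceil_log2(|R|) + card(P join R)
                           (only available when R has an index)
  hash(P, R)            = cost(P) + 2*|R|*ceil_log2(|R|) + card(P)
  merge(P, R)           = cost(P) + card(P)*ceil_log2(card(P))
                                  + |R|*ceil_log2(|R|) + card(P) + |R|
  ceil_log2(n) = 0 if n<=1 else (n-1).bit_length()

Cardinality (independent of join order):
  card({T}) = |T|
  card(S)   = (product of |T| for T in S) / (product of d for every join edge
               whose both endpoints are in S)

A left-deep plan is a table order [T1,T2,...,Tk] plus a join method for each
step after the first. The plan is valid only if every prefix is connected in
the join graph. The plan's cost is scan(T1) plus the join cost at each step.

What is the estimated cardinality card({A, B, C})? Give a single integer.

Tables in S: A(40), B(250), C(100)
Edges inside S: C-B(d=50), C-A(d=4)
numerator = 40 * 250 * 100 = 1000000
denominator = 50 * 4 = 200
card(S) = 1000000 / 200 = 5000

5000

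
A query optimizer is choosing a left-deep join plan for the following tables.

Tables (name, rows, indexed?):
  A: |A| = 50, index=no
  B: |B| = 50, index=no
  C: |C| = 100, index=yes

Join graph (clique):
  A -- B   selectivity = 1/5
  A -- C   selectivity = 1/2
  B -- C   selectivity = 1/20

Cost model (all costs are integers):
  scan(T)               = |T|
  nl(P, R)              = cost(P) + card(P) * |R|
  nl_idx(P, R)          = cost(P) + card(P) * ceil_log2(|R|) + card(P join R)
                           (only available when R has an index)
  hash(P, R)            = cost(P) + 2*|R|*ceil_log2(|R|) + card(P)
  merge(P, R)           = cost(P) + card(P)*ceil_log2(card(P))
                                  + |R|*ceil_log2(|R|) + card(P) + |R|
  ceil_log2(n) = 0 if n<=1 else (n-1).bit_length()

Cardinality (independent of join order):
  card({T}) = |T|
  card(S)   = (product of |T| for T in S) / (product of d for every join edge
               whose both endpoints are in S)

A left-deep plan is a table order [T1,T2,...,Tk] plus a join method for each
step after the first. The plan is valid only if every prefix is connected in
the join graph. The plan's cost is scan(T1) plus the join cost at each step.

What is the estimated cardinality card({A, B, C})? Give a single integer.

Tables in S: A(50), B(50), C(100)
Edges inside S: A-B(d=5), A-C(d=2), B-C(d=20)
numerator = 50 * 50 * 100 = 250000
denominator = 5 * 2 * 20 = 200
card(S) = 250000 / 200 = 1250

1250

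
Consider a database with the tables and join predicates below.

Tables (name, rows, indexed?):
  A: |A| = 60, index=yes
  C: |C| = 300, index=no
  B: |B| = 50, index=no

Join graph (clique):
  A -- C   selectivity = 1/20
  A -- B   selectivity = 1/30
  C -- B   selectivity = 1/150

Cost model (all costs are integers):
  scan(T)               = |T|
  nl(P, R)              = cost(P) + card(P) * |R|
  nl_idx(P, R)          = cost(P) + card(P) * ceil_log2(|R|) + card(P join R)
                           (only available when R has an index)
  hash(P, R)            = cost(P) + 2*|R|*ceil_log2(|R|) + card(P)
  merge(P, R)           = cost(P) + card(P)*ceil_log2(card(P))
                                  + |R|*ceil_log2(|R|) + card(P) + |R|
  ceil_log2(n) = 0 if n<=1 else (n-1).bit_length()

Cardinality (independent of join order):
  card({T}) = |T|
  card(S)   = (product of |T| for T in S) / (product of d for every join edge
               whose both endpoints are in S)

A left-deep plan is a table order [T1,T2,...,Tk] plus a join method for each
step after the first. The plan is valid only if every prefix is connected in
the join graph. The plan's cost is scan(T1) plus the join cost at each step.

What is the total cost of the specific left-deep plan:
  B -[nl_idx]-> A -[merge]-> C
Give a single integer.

4250

step 1: scan B: cost=50, card=50
step 2: join A via nl_idx
    card(P join A) = 50*60/(30) = 100
    cost = 50 + 50*6 + 100 = 450
step 3: join C via merge
    card(P join C) = 100*300/(20*150) = 10
    cost = 450 + 100*7 + 300*9 + 100 + 300 = 4250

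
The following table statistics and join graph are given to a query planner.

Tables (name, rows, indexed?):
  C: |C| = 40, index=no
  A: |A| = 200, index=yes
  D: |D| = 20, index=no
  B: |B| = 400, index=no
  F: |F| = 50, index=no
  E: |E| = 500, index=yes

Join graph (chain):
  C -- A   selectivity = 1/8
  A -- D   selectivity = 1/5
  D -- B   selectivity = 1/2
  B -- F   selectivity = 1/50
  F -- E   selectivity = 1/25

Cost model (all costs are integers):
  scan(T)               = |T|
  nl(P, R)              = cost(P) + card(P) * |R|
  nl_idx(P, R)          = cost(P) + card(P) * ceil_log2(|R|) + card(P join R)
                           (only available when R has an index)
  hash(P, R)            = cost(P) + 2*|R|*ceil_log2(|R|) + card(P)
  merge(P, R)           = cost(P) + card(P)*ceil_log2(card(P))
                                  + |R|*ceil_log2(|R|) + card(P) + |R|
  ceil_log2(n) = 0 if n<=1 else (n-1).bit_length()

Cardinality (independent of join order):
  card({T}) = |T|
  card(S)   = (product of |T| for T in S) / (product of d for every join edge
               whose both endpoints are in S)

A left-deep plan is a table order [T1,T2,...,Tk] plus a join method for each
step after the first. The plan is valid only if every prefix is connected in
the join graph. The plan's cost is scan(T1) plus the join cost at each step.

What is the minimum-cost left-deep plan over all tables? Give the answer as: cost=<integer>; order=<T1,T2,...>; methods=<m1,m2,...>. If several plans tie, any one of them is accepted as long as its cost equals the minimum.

cost=978680; order=B,F,D,A,C,E; methods=hash,hash,hash,hash,hash

Selinger DP (subsets sized 1..n):
  {C}: scan cost=40, card=40
  {A}: scan cost=200, card=200
  {D}: scan cost=20, card=20
  {B}: scan cost=400, card=400
  {F}: scan cost=50, card=50
  {E}: scan cost=500, card=500
  {AC}: card=1000; try (C,hash)→880, (A,nl_idx)→1360, (A,merge)→2120, (C,merge)→2280, (A,hash)→3280, (A,nl)→8040 …(+1); best=880 via (C,hash)
  {AD}: card=800; try (D,hash)→600, (A,nl_idx)→980, (A,merge)→1940, (D,merge)→2120, (A,hash)→3240, (A,nl)→4020 …(+1); best=600 via (D,hash)
  {BD}: card=4000; try (D,hash)→1000, (B,merge)→4140, (D,merge)→4520, (B,hash)→7240, (B,nl)→8020, (D,nl)→8400; best=1000 via (D,hash)
  {BF}: card=400; try (F,hash)→1400, (B,merge)→4400, (F,merge)→4750, (B,hash)→7300, (B,nl)→20050, (F,nl)→20400; best=1400 via (F,hash)
  {EF}: card=1000; try (E,nl_idx)→1500, (F,hash)→1600, (E,merge)→5400, (F,merge)→5850, (E,hash)→9100, (E,nl)→25050 …(+1); best=1500 via (E,nl_idx)
  {ACD}: card=4000; try (C,hash)→1880, (D,hash)→2080, (C,merge)→9680, (D,merge)→12000, (D,nl)→20880, (C,nl)→32600; best=1880 via (C,hash)
  {ABD}: card=160000; try (A,hash)→8200, (B,hash)→8600, (B,merge)→13400, (A,merge)→54800, (A,nl_idx)→193000, (B,nl)→320600 …(+1); best=8200 via (A,hash)
  {BDF}: card=4000; try (D,hash)→2000, (D,merge)→5520, (F,hash)→5600, (D,nl)→9400, (F,merge)→53350, (F,nl)→201000; best=2000 via (D,hash)
  {BEF}: card=8000; try (B,hash)→9700, (E,merge)→10400, (E,hash)→10800, (E,nl_idx)→13000, (B,merge)→16500, (E,nl)→201400 …(+1); best=9700 via (B,hash)
  {ABCD}: card=800000; try (B,hash)→13080, (B,merge)→57880, (C,hash)→168680, (B,nl)→1601880, (C,merge)→3048480, (C,nl)→6408200; best=13080 via (B,hash)
  {ABDF}: card=160000; try (A,hash)→9200, (A,merge)→55800, (F,hash)→168800, (A,nl_idx)→194000, (A,nl)→802000, (F,merge)→3048550 …(+1); best=9200 via (A,hash)
  {BDEF}: card=80000; try (E,hash)→15000, (D,hash)→17900, (E,merge)→59000, (E,nl_idx)→118000, (D,merge)→121820, (D,nl)→169700 …(+1); best=15000 via (E,hash)
  {ABCDF}: card=800000; try (C,hash)→169680, (F,hash)→813680, (C,merge)→3049480, (C,nl)→6409200, (F,merge)→16813430, (F,nl)→40013080; best=169680 via (C,hash)
  {ABDEF}: card=3200000; try (A,hash)→98200, (E,hash)→178200, (A,merge)→1456800, (E,merge)→3054200, (A,nl_idx)→3855000, (E,nl_idx)→4649200 …(+2); best=98200 via (A,hash)
  {ABCDEF}: card=16000000; try (E,hash)→978680, (C,hash)→3298680, (E,merge)→16974680, (E,nl_idx)→23369680, (C,merge)→73698480, (C,nl)→128098200 …(+1); best=978680 via (E,hash)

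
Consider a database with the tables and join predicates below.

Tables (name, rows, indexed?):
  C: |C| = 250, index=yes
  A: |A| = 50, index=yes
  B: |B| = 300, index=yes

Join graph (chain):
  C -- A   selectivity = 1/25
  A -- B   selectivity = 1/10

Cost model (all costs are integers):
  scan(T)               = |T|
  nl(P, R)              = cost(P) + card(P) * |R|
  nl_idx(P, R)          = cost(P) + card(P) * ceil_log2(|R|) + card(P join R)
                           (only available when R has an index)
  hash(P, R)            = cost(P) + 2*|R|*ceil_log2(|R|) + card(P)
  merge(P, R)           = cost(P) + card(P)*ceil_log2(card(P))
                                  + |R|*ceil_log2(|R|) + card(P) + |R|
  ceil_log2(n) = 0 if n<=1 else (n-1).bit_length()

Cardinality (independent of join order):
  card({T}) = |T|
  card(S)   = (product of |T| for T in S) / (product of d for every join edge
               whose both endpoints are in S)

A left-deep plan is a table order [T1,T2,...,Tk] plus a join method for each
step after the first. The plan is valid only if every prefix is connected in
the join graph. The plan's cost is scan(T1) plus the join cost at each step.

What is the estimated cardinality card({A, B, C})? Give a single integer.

Tables in S: A(50), B(300), C(250)
Edges inside S: C-A(d=25), A-B(d=10)
numerator = 50 * 300 * 250 = 3750000
denominator = 25 * 10 = 250
card(S) = 3750000 / 250 = 15000

15000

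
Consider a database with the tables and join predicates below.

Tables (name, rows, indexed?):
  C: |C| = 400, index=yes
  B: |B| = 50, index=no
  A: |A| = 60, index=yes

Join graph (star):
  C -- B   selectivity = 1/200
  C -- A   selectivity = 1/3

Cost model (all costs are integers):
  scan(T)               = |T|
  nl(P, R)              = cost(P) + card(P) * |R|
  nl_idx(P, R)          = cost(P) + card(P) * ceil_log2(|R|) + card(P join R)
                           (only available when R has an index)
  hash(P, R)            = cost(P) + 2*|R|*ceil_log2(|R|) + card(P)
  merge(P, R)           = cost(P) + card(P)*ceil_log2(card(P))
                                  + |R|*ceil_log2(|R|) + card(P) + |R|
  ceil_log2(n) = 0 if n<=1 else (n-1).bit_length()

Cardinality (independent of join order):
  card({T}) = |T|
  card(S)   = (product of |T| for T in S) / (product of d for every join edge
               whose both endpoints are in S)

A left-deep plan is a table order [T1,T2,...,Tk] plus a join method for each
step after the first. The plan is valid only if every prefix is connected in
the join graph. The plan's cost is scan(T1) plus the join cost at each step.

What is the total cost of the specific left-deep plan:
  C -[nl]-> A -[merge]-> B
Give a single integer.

step 1: scan C: cost=400, card=400
step 2: join A via nl
    card(P join A) = 400*60/(3) = 8000
    cost = 400 + 400*60 = 24400
step 3: join B via merge
    card(P join B) = 8000*50/(200) = 2000
    cost = 24400 + 8000*13 + 50*6 + 8000 + 50 = 136750

136750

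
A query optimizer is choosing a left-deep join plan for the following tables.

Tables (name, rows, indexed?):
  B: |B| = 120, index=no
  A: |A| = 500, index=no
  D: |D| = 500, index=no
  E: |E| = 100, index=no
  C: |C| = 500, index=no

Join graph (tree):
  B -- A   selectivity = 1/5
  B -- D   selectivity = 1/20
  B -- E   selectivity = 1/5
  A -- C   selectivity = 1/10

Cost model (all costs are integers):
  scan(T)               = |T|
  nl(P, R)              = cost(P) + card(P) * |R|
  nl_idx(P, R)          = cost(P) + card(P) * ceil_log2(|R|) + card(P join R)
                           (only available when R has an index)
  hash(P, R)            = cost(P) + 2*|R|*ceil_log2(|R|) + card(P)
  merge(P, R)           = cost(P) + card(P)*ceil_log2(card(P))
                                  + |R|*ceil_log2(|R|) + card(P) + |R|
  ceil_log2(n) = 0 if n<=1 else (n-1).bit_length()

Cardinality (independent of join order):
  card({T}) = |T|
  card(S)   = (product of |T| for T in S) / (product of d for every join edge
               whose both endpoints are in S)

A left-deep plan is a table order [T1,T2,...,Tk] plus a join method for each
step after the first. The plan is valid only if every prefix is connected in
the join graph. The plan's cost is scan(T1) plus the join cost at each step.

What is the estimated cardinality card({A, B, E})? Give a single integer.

240000

Tables in S: A(500), B(120), E(100)
Edges inside S: B-A(d=5), B-E(d=5)
numerator = 500 * 120 * 100 = 6000000
denominator = 5 * 5 = 25
card(S) = 6000000 / 25 = 240000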